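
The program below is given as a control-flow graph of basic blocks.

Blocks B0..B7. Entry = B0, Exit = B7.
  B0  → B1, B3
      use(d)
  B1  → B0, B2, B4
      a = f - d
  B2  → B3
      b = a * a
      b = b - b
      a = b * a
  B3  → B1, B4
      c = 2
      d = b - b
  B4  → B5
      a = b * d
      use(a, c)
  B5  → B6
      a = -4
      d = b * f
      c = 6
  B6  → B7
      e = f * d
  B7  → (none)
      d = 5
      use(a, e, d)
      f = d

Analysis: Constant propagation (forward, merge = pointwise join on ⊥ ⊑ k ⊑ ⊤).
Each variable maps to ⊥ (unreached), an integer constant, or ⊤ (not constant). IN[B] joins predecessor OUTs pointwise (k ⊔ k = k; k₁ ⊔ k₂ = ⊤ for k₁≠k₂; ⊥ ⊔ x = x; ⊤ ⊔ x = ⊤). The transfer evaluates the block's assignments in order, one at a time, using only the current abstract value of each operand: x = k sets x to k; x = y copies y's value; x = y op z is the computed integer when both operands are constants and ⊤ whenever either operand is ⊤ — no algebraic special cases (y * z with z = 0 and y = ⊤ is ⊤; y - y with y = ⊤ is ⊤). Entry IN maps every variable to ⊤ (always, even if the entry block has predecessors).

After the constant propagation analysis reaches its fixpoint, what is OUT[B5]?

Fixpoint table:
  B0:   IN=(all ⊤)   OUT=(all ⊤)
  B1:   IN=(all ⊤)   OUT=(all ⊤)
  B2:   IN=(all ⊤)   OUT=(all ⊤)
  B3:   IN=(all ⊤)   OUT={c:2; rest ⊤}
  B4:   IN=(all ⊤)   OUT=(all ⊤)
  B5:   IN=(all ⊤)   OUT={a:-4, c:6; rest ⊤}
  B6:   IN={a:-4, c:6; rest ⊤}   OUT={a:-4, c:6; rest ⊤}
  B7:   IN={a:-4, c:6; rest ⊤}   OUT={a:-4, c:6, d:5, f:5; rest ⊤}

Merge at B5: IN[B5] = OUT[B4] = {a: ⊤, b: ⊤, c: ⊤, d: ⊤, e: ⊤, f: ⊤}
Applying B5's transfer function to that IN value gives OUT[B5] (row B5 above).

Answer: {a: -4, b: ⊤, c: 6, d: ⊤, e: ⊤, f: ⊤}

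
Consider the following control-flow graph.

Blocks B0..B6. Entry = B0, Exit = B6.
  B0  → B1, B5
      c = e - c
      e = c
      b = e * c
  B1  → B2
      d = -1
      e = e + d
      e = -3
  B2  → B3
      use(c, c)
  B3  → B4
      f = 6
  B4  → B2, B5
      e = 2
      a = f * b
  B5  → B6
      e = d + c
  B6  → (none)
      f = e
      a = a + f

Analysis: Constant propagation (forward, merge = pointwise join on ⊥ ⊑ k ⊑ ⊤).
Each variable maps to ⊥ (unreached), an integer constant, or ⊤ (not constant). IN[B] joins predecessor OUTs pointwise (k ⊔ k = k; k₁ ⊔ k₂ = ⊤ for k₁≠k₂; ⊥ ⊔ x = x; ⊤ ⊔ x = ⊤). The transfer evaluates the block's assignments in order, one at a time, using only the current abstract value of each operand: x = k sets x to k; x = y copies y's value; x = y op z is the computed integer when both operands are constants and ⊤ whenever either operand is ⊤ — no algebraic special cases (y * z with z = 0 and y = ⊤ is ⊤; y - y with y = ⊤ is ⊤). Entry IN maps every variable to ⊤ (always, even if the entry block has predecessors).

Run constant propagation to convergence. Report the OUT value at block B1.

Answer: {a: ⊤, b: ⊤, c: ⊤, d: -1, e: -3, f: ⊤}

Trace:
Converged values:
  B0: | IN=(all ⊤) | OUT=(all ⊤)
  B1: | IN=(all ⊤) | OUT={d:-1, e:-3; rest ⊤}
  B2: | IN={d:-1; rest ⊤} | OUT={d:-1; rest ⊤}
  B3: | IN={d:-1; rest ⊤} | OUT={d:-1, f:6; rest ⊤}
  B4: | IN={d:-1, f:6; rest ⊤} | OUT={d:-1, e:2, f:6; rest ⊤}
  B5: | IN=(all ⊤) | OUT=(all ⊤)
  B6: | IN=(all ⊤) | OUT=(all ⊤)

Merge at B1: IN[B1] = OUT[B0] = {a: ⊤, b: ⊤, c: ⊤, d: ⊤, e: ⊤, f: ⊤}
Applying B1's transfer function to that IN value gives OUT[B1] (row B1 above).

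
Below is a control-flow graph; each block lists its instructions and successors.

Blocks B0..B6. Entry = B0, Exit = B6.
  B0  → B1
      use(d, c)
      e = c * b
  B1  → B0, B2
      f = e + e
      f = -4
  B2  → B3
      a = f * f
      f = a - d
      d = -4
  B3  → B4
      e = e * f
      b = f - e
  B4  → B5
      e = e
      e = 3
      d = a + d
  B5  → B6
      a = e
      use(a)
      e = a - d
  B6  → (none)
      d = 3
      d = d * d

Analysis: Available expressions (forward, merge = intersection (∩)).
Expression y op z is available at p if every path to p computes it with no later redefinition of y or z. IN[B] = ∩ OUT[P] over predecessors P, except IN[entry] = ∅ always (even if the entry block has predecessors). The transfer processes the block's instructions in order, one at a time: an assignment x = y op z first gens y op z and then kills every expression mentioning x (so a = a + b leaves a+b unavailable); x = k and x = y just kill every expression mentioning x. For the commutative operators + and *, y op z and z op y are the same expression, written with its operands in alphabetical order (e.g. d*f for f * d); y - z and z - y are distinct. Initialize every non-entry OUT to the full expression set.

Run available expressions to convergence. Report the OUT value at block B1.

Fixpoint table:
  B0:   IN={}   OUT={b*c}
  B1:   IN={b*c}   OUT={b*c, e+e}
  B2:   IN={b*c, e+e}   OUT={b*c, e+e}
  B3:   IN={b*c, e+e}   OUT={f-e}
  B4:   IN={f-e}   OUT={}
  B5:   IN={}   OUT={a-d}
  B6:   IN={a-d}   OUT={}

Merge at B1: IN[B1] = OUT[B0] = {b*c}
Applying B1's transfer function to that IN value gives OUT[B1] (row B1 above).

Answer: {b*c, e+e}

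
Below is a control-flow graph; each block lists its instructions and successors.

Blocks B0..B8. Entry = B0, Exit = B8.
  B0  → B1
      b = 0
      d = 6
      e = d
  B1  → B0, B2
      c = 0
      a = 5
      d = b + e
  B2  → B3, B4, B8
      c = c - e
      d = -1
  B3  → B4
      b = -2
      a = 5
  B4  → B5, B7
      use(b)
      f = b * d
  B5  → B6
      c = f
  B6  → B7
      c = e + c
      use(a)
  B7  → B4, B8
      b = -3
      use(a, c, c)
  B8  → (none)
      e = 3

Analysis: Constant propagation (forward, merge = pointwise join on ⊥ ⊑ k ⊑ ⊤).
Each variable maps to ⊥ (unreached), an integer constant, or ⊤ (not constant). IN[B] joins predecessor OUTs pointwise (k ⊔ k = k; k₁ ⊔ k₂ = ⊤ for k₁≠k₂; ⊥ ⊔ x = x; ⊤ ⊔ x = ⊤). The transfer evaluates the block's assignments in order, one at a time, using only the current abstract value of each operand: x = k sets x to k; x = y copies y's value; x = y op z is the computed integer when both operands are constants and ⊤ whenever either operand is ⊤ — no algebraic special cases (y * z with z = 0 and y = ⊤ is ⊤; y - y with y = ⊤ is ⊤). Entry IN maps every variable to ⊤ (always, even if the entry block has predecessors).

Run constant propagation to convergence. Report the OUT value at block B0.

Fixpoint table:
  B0:   IN=(all ⊤)   OUT={b:0, d:6, e:6; rest ⊤}
  B1:   IN={b:0, d:6, e:6; rest ⊤}   OUT={a:5, b:0, c:0, d:6, e:6; rest ⊤}
  B2:   IN={a:5, b:0, c:0, d:6, e:6; rest ⊤}   OUT={a:5, b:0, c:-6, d:-1, e:6; rest ⊤}
  B3:   IN={a:5, b:0, c:-6, d:-1, e:6; rest ⊤}   OUT={a:5, b:-2, c:-6, d:-1, e:6; rest ⊤}
  B4:   IN={a:5, d:-1, e:6; rest ⊤}   OUT={a:5, d:-1, e:6; rest ⊤}
  B5:   IN={a:5, d:-1, e:6; rest ⊤}   OUT={a:5, d:-1, e:6; rest ⊤}
  B6:   IN={a:5, d:-1, e:6; rest ⊤}   OUT={a:5, d:-1, e:6; rest ⊤}
  B7:   IN={a:5, d:-1, e:6; rest ⊤}   OUT={a:5, b:-3, d:-1, e:6; rest ⊤}
  B8:   IN={a:5, d:-1, e:6; rest ⊤}   OUT={a:5, d:-1, e:3; rest ⊤}

Merge at B0 (entry node, so the boundary value (all ⊤) is joined with the incoming edge(s)): IN[B0] = (all ⊤) ⊔ OUT[B1] = {a: ⊤, b: ⊤, c: ⊤, d: ⊤, e: ⊤, f: ⊤}
Applying B0's transfer function to that IN value gives OUT[B0] (row B0 above).

Answer: {a: ⊤, b: 0, c: ⊤, d: 6, e: 6, f: ⊤}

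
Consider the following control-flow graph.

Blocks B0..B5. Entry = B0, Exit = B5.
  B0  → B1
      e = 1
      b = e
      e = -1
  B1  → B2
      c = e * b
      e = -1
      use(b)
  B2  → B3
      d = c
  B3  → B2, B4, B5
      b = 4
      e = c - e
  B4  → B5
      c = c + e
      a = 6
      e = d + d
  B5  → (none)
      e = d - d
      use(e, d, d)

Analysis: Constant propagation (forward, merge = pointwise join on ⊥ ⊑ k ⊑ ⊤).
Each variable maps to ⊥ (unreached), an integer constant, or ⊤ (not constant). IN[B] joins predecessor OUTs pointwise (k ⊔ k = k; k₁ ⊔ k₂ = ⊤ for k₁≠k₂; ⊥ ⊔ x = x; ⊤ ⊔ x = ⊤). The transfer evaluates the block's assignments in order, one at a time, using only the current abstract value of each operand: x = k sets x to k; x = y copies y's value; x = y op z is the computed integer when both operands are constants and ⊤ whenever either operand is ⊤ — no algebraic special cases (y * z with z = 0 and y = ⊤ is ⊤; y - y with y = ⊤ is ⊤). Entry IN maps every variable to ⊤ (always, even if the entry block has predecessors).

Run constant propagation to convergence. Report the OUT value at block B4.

Fixpoint table:
  B0:   IN=(all ⊤)   OUT={b:1, e:-1; rest ⊤}
  B1:   IN={b:1, e:-1; rest ⊤}   OUT={b:1, c:-1, e:-1; rest ⊤}
  B2:   IN={c:-1; rest ⊤}   OUT={c:-1, d:-1; rest ⊤}
  B3:   IN={c:-1, d:-1; rest ⊤}   OUT={b:4, c:-1, d:-1; rest ⊤}
  B4:   IN={b:4, c:-1, d:-1; rest ⊤}   OUT={a:6, b:4, d:-1, e:-2; rest ⊤}
  B5:   IN={b:4, d:-1; rest ⊤}   OUT={b:4, d:-1, e:0; rest ⊤}

Merge at B4: IN[B4] = OUT[B3] = {a: ⊤, b: 4, c: -1, d: -1, e: ⊤, f: ⊤}
Applying B4's transfer function to that IN value gives OUT[B4] (row B4 above).

Answer: {a: 6, b: 4, c: ⊤, d: -1, e: -2, f: ⊤}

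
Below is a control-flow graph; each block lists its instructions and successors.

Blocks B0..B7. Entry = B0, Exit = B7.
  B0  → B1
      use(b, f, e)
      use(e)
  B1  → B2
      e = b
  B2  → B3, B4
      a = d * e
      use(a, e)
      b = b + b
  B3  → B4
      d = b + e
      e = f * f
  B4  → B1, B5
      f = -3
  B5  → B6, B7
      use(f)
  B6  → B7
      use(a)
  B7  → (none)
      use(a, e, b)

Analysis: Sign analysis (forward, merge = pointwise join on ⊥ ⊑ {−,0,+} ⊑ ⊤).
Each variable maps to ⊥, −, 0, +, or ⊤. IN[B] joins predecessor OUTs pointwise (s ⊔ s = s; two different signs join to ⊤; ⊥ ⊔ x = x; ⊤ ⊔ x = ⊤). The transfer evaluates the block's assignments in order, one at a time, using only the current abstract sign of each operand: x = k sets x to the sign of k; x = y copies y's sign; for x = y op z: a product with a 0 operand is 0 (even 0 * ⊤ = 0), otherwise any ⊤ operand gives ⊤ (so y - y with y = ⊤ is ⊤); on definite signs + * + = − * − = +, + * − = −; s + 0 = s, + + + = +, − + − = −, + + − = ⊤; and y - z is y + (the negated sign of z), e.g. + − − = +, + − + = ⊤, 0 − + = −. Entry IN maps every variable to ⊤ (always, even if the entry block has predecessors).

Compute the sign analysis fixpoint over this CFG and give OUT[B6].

Answer: {a: ⊤, b: ⊤, c: ⊤, d: ⊤, e: ⊤, f: -}

Derivation:
Converged values:
  B0:   IN=(all ⊤)   OUT=(all ⊤)
  B1:   IN=(all ⊤)   OUT=(all ⊤)
  B2:   IN=(all ⊤)   OUT=(all ⊤)
  B3:   IN=(all ⊤)   OUT=(all ⊤)
  B4:   IN=(all ⊤)   OUT={f:-; rest ⊤}
  B5:   IN={f:-; rest ⊤}   OUT={f:-; rest ⊤}
  B6:   IN={f:-; rest ⊤}   OUT={f:-; rest ⊤}
  B7:   IN={f:-; rest ⊤}   OUT={f:-; rest ⊤}

Merge at B6: IN[B6] = OUT[B5] = {a: ⊤, b: ⊤, c: ⊤, d: ⊤, e: ⊤, f: -}
Applying B6's transfer function to that IN value gives OUT[B6] (row B6 above).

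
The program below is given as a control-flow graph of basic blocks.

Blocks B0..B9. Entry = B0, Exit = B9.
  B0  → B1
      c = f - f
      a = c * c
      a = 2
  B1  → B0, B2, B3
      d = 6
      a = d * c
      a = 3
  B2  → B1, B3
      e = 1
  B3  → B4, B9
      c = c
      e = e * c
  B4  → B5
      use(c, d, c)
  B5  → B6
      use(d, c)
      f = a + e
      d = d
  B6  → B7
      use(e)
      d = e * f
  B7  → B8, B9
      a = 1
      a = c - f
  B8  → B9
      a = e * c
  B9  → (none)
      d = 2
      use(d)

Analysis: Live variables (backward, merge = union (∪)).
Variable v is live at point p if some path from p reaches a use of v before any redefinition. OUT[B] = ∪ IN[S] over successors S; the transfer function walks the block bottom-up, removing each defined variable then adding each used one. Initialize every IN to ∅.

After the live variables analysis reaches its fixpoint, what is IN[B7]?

Converged values:
  B0:   IN={e, f}   OUT={c, e, f}
  B1:   IN={c, e, f}   OUT={a, c, d, e, f}
  B2:   IN={a, c, d, f}   OUT={a, c, d, e, f}
  B3:   IN={a, c, d, e}   OUT={a, c, d, e}
  B4:   IN={a, c, d, e}   OUT={a, c, d, e}
  B5:   IN={a, c, d, e}   OUT={c, e, f}
  B6:   IN={c, e, f}   OUT={c, e, f}
  B7:   IN={c, e, f}   OUT={c, e}
  B8:   IN={c, e}   OUT={}
  B9:   IN={}   OUT={}

Merge at B7: OUT[B7] = IN[B8] ⊔ IN[B9] = {c, e}
Applying B7's transfer function to that OUT value gives IN[B7] (row B7 above).

Answer: {c, e, f}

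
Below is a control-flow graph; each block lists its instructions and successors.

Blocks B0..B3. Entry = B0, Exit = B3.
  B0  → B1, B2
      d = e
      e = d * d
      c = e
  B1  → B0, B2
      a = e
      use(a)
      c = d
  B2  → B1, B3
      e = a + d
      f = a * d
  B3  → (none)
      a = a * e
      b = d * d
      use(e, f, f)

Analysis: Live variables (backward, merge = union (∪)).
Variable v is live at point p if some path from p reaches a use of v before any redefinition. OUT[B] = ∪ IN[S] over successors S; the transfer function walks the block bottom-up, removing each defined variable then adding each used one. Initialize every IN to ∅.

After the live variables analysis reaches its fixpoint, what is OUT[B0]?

Answer: {a, d, e}

Trace:
Per-block solution:
  B0:   IN={a, e}   OUT={a, d, e}
  B1:   IN={d, e}   OUT={a, d, e}
  B2:   IN={a, d}   OUT={a, d, e, f}
  B3:   IN={a, d, e, f}   OUT={}

Merge at B0: OUT[B0] = IN[B1] ⊔ IN[B2] = {a, d, e}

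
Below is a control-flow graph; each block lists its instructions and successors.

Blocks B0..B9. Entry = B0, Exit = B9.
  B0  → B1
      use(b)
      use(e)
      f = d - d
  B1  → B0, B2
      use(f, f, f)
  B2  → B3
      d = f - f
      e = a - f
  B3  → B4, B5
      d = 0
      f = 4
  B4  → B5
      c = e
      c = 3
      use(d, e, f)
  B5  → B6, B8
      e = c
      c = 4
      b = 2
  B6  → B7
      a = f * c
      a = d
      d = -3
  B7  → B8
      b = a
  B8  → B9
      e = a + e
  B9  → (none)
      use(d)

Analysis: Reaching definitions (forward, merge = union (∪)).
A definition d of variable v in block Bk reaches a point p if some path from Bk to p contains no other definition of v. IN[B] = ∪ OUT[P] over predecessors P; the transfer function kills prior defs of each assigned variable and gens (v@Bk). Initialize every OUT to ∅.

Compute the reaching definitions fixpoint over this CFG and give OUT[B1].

Converged values:
  B0: | IN={f@B0} | OUT={f@B0}
  B1: | IN={f@B0} | OUT={f@B0}
  B2: | IN={f@B0} | OUT={d@B2, e@B2, f@B0}
  B3: | IN={d@B2, e@B2, f@B0} | OUT={d@B3, e@B2, f@B3}
  B4: | IN={d@B3, e@B2, f@B3} | OUT={c@B4, d@B3, e@B2, f@B3}
  B5: | IN={c@B4, d@B3, e@B2, f@B3} | OUT={b@B5, c@B5, d@B3, e@B5, f@B3}
  B6: | IN={b@B5, c@B5, d@B3, e@B5, f@B3} | OUT={a@B6, b@B5, c@B5, d@B6, e@B5, f@B3}
  B7: | IN={a@B6, b@B5, c@B5, d@B6, e@B5, f@B3} | OUT={a@B6, b@B7, c@B5, d@B6, e@B5, f@B3}
  B8: | IN={a@B6, b@B5, b@B7, c@B5, d@B3, d@B6, e@B5, f@B3} | OUT={a@B6, b@B5, b@B7, c@B5, d@B3, d@B6, e@B8, f@B3}
  B9: | IN={a@B6, b@B5, b@B7, c@B5, d@B3, d@B6, e@B8, f@B3} | OUT={a@B6, b@B5, b@B7, c@B5, d@B3, d@B6, e@B8, f@B3}

Merge at B1: IN[B1] = OUT[B0] = {f@B0}
Applying B1's transfer function to that IN value gives OUT[B1] (row B1 above).

Answer: {f@B0}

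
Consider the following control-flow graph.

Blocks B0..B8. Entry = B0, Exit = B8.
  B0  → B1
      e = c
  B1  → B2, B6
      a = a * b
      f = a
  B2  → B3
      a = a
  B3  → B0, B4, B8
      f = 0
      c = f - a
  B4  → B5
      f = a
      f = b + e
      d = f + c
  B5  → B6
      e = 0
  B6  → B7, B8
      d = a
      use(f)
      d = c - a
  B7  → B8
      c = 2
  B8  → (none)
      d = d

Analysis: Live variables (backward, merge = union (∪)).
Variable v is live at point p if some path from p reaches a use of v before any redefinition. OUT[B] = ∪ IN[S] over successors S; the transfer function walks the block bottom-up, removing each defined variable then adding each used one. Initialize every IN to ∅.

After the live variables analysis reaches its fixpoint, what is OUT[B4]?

Answer: {a, c, f}

Working:
Per-block solution:
  B0: | IN={a, b, c, d} | OUT={a, b, c, d, e}
  B1: | IN={a, b, c, d, e} | OUT={a, b, c, d, e, f}
  B2: | IN={a, b, d, e} | OUT={a, b, d, e}
  B3: | IN={a, b, d, e} | OUT={a, b, c, d, e}
  B4: | IN={a, b, c, e} | OUT={a, c, f}
  B5: | IN={a, c, f} | OUT={a, c, f}
  B6: | IN={a, c, f} | OUT={d}
  B7: | IN={d} | OUT={d}
  B8: | IN={d} | OUT={}

Merge at B4: OUT[B4] = IN[B5] = {a, c, f}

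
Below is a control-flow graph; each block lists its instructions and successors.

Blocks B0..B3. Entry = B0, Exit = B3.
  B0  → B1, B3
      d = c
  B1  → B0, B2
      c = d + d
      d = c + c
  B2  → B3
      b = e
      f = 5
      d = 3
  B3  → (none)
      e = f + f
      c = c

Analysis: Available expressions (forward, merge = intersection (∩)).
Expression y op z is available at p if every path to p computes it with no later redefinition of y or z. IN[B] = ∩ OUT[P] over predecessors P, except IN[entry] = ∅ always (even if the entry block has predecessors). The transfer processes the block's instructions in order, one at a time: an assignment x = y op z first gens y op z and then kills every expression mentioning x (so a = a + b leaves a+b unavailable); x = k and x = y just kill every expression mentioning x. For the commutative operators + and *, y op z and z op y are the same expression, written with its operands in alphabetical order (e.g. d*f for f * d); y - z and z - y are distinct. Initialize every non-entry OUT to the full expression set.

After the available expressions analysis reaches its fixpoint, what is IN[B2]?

Converged values:
  B0:  IN={}  OUT={}
  B1:  IN={}  OUT={c+c}
  B2:  IN={c+c}  OUT={c+c}
  B3:  IN={}  OUT={f+f}

Merge at B2: IN[B2] = OUT[B1] = {c+c}

Answer: {c+c}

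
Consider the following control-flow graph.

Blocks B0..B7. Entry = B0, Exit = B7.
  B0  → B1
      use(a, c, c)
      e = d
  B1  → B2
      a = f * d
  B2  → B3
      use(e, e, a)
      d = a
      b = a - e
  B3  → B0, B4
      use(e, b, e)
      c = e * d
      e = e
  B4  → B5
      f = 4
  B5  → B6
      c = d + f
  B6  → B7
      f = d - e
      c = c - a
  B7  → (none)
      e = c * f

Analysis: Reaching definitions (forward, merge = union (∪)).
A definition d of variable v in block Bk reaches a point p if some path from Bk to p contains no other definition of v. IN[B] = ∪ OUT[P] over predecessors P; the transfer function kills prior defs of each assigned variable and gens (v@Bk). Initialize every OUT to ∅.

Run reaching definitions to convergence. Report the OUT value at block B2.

Per-block solution:
  B0:   IN={a@B1, b@B2, c@B3, d@B2, e@B3}   OUT={a@B1, b@B2, c@B3, d@B2, e@B0}
  B1:   IN={a@B1, b@B2, c@B3, d@B2, e@B0}   OUT={a@B1, b@B2, c@B3, d@B2, e@B0}
  B2:   IN={a@B1, b@B2, c@B3, d@B2, e@B0}   OUT={a@B1, b@B2, c@B3, d@B2, e@B0}
  B3:   IN={a@B1, b@B2, c@B3, d@B2, e@B0}   OUT={a@B1, b@B2, c@B3, d@B2, e@B3}
  B4:   IN={a@B1, b@B2, c@B3, d@B2, e@B3}   OUT={a@B1, b@B2, c@B3, d@B2, e@B3, f@B4}
  B5:   IN={a@B1, b@B2, c@B3, d@B2, e@B3, f@B4}   OUT={a@B1, b@B2, c@B5, d@B2, e@B3, f@B4}
  B6:   IN={a@B1, b@B2, c@B5, d@B2, e@B3, f@B4}   OUT={a@B1, b@B2, c@B6, d@B2, e@B3, f@B6}
  B7:   IN={a@B1, b@B2, c@B6, d@B2, e@B3, f@B6}   OUT={a@B1, b@B2, c@B6, d@B2, e@B7, f@B6}

Merge at B2: IN[B2] = OUT[B1] = {a@B1, b@B2, c@B3, d@B2, e@B0}
Applying B2's transfer function to that IN value gives OUT[B2] (row B2 above).

Answer: {a@B1, b@B2, c@B3, d@B2, e@B0}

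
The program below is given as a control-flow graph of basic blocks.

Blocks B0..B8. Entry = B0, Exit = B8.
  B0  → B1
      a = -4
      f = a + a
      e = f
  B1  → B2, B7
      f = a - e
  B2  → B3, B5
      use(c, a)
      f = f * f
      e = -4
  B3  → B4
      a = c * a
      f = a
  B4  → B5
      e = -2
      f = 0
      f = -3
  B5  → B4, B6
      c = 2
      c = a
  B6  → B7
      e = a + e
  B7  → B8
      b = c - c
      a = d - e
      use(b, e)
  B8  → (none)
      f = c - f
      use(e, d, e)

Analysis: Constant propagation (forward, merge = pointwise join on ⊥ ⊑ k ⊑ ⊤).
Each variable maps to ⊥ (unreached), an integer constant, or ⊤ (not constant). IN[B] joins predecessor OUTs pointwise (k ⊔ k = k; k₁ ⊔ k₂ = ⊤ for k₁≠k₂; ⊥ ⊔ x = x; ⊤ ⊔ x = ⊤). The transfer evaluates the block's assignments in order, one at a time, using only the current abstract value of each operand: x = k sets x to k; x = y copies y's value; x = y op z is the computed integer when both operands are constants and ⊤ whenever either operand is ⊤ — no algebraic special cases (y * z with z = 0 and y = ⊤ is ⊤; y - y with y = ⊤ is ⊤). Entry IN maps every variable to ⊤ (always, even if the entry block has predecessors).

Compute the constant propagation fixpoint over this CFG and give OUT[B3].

Answer: {a: ⊤, b: ⊤, c: ⊤, d: ⊤, e: -4, f: ⊤}

Trace:
Per-block solution:
  B0:  IN=(all ⊤)  OUT={a:-4, e:-8, f:-8; rest ⊤}
  B1:  IN={a:-4, e:-8, f:-8; rest ⊤}  OUT={a:-4, e:-8, f:4; rest ⊤}
  B2:  IN={a:-4, e:-8, f:4; rest ⊤}  OUT={a:-4, e:-4, f:16; rest ⊤}
  B3:  IN={a:-4, e:-4, f:16; rest ⊤}  OUT={e:-4; rest ⊤}
  B4:  IN=(all ⊤)  OUT={e:-2, f:-3; rest ⊤}
  B5:  IN=(all ⊤)  OUT=(all ⊤)
  B6:  IN=(all ⊤)  OUT=(all ⊤)
  B7:  IN=(all ⊤)  OUT=(all ⊤)
  B8:  IN=(all ⊤)  OUT=(all ⊤)

Merge at B3: IN[B3] = OUT[B2] = {a: -4, b: ⊤, c: ⊤, d: ⊤, e: -4, f: 16}
Applying B3's transfer function to that IN value gives OUT[B3] (row B3 above).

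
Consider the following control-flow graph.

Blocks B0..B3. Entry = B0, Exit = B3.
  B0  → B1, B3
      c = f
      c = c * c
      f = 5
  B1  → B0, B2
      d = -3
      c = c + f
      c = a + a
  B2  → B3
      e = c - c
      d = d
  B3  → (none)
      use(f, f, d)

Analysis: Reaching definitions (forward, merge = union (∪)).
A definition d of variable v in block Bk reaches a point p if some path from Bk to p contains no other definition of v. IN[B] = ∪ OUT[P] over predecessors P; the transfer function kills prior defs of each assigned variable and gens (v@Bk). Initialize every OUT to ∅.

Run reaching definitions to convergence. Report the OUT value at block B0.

Per-block solution:
  B0:   IN={c@B1, d@B1, f@B0}   OUT={c@B0, d@B1, f@B0}
  B1:   IN={c@B0, d@B1, f@B0}   OUT={c@B1, d@B1, f@B0}
  B2:   IN={c@B1, d@B1, f@B0}   OUT={c@B1, d@B2, e@B2, f@B0}
  B3:   IN={c@B0, c@B1, d@B1, d@B2, e@B2, f@B0}   OUT={c@B0, c@B1, d@B1, d@B2, e@B2, f@B0}

Merge at B0 (entry node, so the boundary value {} is joined with the incoming edge(s)): IN[B0] = {} ⊔ OUT[B1] = {c@B1, d@B1, f@B0}
Applying B0's transfer function to that IN value gives OUT[B0] (row B0 above).

Answer: {c@B0, d@B1, f@B0}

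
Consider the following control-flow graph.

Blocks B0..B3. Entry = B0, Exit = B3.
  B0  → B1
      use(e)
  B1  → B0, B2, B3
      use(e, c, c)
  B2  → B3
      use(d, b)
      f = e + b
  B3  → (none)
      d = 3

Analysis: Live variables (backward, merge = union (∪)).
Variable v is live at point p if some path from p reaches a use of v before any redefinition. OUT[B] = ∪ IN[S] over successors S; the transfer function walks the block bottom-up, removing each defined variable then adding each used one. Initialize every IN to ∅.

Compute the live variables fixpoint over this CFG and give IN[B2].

Per-block solution:
  B0:   IN={b, c, d, e}   OUT={b, c, d, e}
  B1:   IN={b, c, d, e}   OUT={b, c, d, e}
  B2:   IN={b, d, e}   OUT={}
  B3:   IN={}   OUT={}

Merge at B2: OUT[B2] = IN[B3] = {}
Applying B2's transfer function to that OUT value gives IN[B2] (row B2 above).

Answer: {b, d, e}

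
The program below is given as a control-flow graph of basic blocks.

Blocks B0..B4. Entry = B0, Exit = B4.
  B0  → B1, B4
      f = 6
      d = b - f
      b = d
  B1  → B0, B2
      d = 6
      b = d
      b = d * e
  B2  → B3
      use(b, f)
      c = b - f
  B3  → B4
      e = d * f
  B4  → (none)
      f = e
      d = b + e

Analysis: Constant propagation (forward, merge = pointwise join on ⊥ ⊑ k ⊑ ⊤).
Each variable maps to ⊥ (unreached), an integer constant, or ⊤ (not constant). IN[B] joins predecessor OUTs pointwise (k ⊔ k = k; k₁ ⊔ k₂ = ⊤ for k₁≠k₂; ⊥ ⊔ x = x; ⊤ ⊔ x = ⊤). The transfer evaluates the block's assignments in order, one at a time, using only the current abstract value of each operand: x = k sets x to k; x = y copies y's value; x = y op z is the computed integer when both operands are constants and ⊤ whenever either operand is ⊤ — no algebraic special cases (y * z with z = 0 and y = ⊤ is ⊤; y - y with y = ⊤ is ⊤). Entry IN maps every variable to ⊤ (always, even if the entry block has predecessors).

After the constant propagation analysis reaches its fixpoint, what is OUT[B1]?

Answer: {a: ⊤, b: ⊤, c: ⊤, d: 6, e: ⊤, f: 6}

Working:
Converged values:
  B0: | IN=(all ⊤) | OUT={f:6; rest ⊤}
  B1: | IN={f:6; rest ⊤} | OUT={d:6, f:6; rest ⊤}
  B2: | IN={d:6, f:6; rest ⊤} | OUT={d:6, f:6; rest ⊤}
  B3: | IN={d:6, f:6; rest ⊤} | OUT={d:6, e:36, f:6; rest ⊤}
  B4: | IN={f:6; rest ⊤} | OUT=(all ⊤)

Merge at B1: IN[B1] = OUT[B0] = {a: ⊤, b: ⊤, c: ⊤, d: ⊤, e: ⊤, f: 6}
Applying B1's transfer function to that IN value gives OUT[B1] (row B1 above).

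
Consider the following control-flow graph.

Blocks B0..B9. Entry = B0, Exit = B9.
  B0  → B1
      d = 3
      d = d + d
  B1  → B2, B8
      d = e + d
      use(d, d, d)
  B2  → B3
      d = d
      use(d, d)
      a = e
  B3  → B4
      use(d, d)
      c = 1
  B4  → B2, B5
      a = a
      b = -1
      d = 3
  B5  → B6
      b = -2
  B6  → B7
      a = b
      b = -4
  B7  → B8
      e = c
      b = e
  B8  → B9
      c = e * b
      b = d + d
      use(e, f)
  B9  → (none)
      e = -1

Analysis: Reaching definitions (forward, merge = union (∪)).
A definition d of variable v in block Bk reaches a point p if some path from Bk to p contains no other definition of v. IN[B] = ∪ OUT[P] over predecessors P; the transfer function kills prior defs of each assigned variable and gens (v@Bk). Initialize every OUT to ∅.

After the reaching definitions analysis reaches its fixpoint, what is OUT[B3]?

Per-block solution:
  B0: | IN={} | OUT={d@B0}
  B1: | IN={d@B0} | OUT={d@B1}
  B2: | IN={a@B4, b@B4, c@B3, d@B1, d@B4} | OUT={a@B2, b@B4, c@B3, d@B2}
  B3: | IN={a@B2, b@B4, c@B3, d@B2} | OUT={a@B2, b@B4, c@B3, d@B2}
  B4: | IN={a@B2, b@B4, c@B3, d@B2} | OUT={a@B4, b@B4, c@B3, d@B4}
  B5: | IN={a@B4, b@B4, c@B3, d@B4} | OUT={a@B4, b@B5, c@B3, d@B4}
  B6: | IN={a@B4, b@B5, c@B3, d@B4} | OUT={a@B6, b@B6, c@B3, d@B4}
  B7: | IN={a@B6, b@B6, c@B3, d@B4} | OUT={a@B6, b@B7, c@B3, d@B4, e@B7}
  B8: | IN={a@B6, b@B7, c@B3, d@B1, d@B4, e@B7} | OUT={a@B6, b@B8, c@B8, d@B1, d@B4, e@B7}
  B9: | IN={a@B6, b@B8, c@B8, d@B1, d@B4, e@B7} | OUT={a@B6, b@B8, c@B8, d@B1, d@B4, e@B9}

Merge at B3: IN[B3] = OUT[B2] = {a@B2, b@B4, c@B3, d@B2}
Applying B3's transfer function to that IN value gives OUT[B3] (row B3 above).

Answer: {a@B2, b@B4, c@B3, d@B2}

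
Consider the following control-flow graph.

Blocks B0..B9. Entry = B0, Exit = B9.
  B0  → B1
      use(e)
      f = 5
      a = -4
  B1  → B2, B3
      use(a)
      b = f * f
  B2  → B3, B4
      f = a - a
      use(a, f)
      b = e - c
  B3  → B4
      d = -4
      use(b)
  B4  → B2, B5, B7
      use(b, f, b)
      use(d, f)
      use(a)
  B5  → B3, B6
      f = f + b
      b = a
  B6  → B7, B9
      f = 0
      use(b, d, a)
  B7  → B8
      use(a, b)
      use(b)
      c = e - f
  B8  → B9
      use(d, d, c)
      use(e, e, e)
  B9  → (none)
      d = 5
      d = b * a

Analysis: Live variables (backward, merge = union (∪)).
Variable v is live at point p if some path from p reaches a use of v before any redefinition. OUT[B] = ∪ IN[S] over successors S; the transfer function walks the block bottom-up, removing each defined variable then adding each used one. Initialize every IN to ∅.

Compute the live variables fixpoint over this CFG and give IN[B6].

Answer: {a, b, d, e}

Trace:
Fixpoint table:
  B0:  IN={c, d, e}  OUT={a, c, d, e, f}
  B1:  IN={a, c, d, e, f}  OUT={a, b, c, d, e, f}
  B2:  IN={a, c, d, e}  OUT={a, b, c, d, e, f}
  B3:  IN={a, b, c, e, f}  OUT={a, b, c, d, e, f}
  B4:  IN={a, b, c, d, e, f}  OUT={a, b, c, d, e, f}
  B5:  IN={a, b, c, d, e, f}  OUT={a, b, c, d, e, f}
  B6:  IN={a, b, d, e}  OUT={a, b, d, e, f}
  B7:  IN={a, b, d, e, f}  OUT={a, b, c, d, e}
  B8:  IN={a, b, c, d, e}  OUT={a, b}
  B9:  IN={a, b}  OUT={}

Merge at B6: OUT[B6] = IN[B7] ⊔ IN[B9] = {a, b, d, e, f}
Applying B6's transfer function to that OUT value gives IN[B6] (row B6 above).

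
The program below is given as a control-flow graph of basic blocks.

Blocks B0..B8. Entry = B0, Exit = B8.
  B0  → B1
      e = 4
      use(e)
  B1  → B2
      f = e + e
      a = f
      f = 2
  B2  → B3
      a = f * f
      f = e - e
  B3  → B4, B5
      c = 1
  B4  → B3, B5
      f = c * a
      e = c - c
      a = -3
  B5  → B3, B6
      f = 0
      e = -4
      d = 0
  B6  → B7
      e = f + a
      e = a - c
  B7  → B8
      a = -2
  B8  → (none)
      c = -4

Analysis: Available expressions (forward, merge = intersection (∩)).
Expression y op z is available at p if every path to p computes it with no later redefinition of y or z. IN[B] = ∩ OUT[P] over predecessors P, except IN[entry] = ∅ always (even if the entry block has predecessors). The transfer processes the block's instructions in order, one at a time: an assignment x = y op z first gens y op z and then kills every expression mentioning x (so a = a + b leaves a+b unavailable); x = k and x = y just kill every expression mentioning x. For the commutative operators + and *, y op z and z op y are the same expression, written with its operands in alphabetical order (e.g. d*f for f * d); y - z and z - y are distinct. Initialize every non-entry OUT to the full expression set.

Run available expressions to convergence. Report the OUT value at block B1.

Converged values:
  B0:   IN={}   OUT={}
  B1:   IN={}   OUT={e+e}
  B2:   IN={e+e}   OUT={e+e, e-e}
  B3:   IN={}   OUT={}
  B4:   IN={}   OUT={c-c}
  B5:   IN={}   OUT={}
  B6:   IN={}   OUT={a+f, a-c}
  B7:   IN={a+f, a-c}   OUT={}
  B8:   IN={}   OUT={}

Merge at B1: IN[B1] = OUT[B0] = {}
Applying B1's transfer function to that IN value gives OUT[B1] (row B1 above).

Answer: {e+e}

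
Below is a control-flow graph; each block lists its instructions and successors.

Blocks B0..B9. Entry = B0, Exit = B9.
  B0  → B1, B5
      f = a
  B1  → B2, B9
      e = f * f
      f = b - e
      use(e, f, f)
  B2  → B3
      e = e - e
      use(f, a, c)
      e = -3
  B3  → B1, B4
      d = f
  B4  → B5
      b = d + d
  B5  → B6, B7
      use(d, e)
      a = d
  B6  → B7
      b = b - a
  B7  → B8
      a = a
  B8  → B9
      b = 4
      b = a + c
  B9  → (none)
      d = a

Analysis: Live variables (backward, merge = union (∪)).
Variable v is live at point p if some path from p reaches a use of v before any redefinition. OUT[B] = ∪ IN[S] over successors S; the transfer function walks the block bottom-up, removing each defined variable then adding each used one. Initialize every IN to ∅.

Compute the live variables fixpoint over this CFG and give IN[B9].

Converged values:
  B0:  IN={a, b, c, d, e}  OUT={a, b, c, d, e, f}
  B1:  IN={a, b, c, f}  OUT={a, b, c, e, f}
  B2:  IN={a, b, c, e, f}  OUT={a, b, c, e, f}
  B3:  IN={a, b, c, e, f}  OUT={a, b, c, d, e, f}
  B4:  IN={c, d, e}  OUT={b, c, d, e}
  B5:  IN={b, c, d, e}  OUT={a, b, c}
  B6:  IN={a, b, c}  OUT={a, c}
  B7:  IN={a, c}  OUT={a, c}
  B8:  IN={a, c}  OUT={a}
  B9:  IN={a}  OUT={}

B9 is the boundary node: OUT[B9] = {}
Applying B9's transfer function to that OUT value gives IN[B9] (row B9 above).

Answer: {a}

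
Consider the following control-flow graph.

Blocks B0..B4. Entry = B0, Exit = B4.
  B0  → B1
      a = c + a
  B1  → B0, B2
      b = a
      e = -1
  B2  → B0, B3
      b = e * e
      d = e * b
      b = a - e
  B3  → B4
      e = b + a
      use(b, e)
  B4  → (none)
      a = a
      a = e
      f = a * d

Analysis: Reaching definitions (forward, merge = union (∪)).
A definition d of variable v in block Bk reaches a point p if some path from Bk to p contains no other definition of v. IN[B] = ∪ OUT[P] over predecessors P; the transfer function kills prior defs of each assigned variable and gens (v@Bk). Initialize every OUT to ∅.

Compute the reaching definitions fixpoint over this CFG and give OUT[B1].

Converged values:
  B0:   IN={a@B0, b@B1, b@B2, d@B2, e@B1}   OUT={a@B0, b@B1, b@B2, d@B2, e@B1}
  B1:   IN={a@B0, b@B1, b@B2, d@B2, e@B1}   OUT={a@B0, b@B1, d@B2, e@B1}
  B2:   IN={a@B0, b@B1, d@B2, e@B1}   OUT={a@B0, b@B2, d@B2, e@B1}
  B3:   IN={a@B0, b@B2, d@B2, e@B1}   OUT={a@B0, b@B2, d@B2, e@B3}
  B4:   IN={a@B0, b@B2, d@B2, e@B3}   OUT={a@B4, b@B2, d@B2, e@B3, f@B4}

Merge at B1: IN[B1] = OUT[B0] = {a@B0, b@B1, b@B2, d@B2, e@B1}
Applying B1's transfer function to that IN value gives OUT[B1] (row B1 above).

Answer: {a@B0, b@B1, d@B2, e@B1}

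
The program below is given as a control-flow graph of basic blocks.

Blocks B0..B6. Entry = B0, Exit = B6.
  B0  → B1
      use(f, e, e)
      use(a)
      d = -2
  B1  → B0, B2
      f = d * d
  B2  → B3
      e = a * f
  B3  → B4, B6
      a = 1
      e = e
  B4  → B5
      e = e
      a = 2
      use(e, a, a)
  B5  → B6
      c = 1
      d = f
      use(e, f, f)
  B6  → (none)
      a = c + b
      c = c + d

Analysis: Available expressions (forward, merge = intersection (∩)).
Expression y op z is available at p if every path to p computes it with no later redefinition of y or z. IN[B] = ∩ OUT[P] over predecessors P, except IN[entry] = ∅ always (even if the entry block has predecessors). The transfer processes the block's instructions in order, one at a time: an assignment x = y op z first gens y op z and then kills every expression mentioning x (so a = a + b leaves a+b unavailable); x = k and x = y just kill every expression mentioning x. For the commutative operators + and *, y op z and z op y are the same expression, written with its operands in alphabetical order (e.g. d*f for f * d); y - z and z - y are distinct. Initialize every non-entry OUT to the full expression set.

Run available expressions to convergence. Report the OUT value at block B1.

Converged values:
  B0:   IN={}   OUT={}
  B1:   IN={}   OUT={d*d}
  B2:   IN={d*d}   OUT={a*f, d*d}
  B3:   IN={a*f, d*d}   OUT={d*d}
  B4:   IN={d*d}   OUT={d*d}
  B5:   IN={d*d}   OUT={}
  B6:   IN={}   OUT={}

Merge at B1: IN[B1] = OUT[B0] = {}
Applying B1's transfer function to that IN value gives OUT[B1] (row B1 above).

Answer: {d*d}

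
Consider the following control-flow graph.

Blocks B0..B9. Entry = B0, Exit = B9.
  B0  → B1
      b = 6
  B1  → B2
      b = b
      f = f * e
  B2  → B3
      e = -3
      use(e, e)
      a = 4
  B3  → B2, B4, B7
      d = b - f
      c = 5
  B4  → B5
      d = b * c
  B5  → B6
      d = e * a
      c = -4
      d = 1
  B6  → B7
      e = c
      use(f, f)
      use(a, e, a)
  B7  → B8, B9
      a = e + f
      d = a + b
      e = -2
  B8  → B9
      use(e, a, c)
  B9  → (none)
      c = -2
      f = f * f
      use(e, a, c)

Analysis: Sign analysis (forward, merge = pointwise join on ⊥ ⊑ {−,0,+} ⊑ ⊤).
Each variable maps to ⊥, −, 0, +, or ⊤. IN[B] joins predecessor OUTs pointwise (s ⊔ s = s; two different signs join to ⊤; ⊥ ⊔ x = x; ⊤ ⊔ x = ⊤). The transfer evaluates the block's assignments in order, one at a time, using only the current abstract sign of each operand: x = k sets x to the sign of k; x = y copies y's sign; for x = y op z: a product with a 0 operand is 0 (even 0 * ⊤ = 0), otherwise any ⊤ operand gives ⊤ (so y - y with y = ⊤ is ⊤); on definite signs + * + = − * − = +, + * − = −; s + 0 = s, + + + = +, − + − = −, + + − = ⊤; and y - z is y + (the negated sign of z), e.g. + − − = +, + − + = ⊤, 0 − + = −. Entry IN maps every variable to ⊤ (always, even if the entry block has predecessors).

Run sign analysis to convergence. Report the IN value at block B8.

Answer: {a: ⊤, b: +, c: ⊤, d: ⊤, e: -, f: ⊤}

Trace:
Fixpoint table:
  B0:  IN=(all ⊤)  OUT={b:+; rest ⊤}
  B1:  IN={b:+; rest ⊤}  OUT={b:+; rest ⊤}
  B2:  IN={b:+; rest ⊤}  OUT={a:+, b:+, e:-; rest ⊤}
  B3:  IN={a:+, b:+, e:-; rest ⊤}  OUT={a:+, b:+, c:+, e:-; rest ⊤}
  B4:  IN={a:+, b:+, c:+, e:-; rest ⊤}  OUT={a:+, b:+, c:+, d:+, e:-; rest ⊤}
  B5:  IN={a:+, b:+, c:+, d:+, e:-; rest ⊤}  OUT={a:+, b:+, c:-, d:+, e:-; rest ⊤}
  B6:  IN={a:+, b:+, c:-, d:+, e:-; rest ⊤}  OUT={a:+, b:+, c:-, d:+, e:-; rest ⊤}
  B7:  IN={a:+, b:+, e:-; rest ⊤}  OUT={b:+, e:-; rest ⊤}
  B8:  IN={b:+, e:-; rest ⊤}  OUT={b:+, e:-; rest ⊤}
  B9:  IN={b:+, e:-; rest ⊤}  OUT={b:+, c:-, e:-; rest ⊤}

Merge at B8: IN[B8] = OUT[B7] = {a: ⊤, b: +, c: ⊤, d: ⊤, e: -, f: ⊤}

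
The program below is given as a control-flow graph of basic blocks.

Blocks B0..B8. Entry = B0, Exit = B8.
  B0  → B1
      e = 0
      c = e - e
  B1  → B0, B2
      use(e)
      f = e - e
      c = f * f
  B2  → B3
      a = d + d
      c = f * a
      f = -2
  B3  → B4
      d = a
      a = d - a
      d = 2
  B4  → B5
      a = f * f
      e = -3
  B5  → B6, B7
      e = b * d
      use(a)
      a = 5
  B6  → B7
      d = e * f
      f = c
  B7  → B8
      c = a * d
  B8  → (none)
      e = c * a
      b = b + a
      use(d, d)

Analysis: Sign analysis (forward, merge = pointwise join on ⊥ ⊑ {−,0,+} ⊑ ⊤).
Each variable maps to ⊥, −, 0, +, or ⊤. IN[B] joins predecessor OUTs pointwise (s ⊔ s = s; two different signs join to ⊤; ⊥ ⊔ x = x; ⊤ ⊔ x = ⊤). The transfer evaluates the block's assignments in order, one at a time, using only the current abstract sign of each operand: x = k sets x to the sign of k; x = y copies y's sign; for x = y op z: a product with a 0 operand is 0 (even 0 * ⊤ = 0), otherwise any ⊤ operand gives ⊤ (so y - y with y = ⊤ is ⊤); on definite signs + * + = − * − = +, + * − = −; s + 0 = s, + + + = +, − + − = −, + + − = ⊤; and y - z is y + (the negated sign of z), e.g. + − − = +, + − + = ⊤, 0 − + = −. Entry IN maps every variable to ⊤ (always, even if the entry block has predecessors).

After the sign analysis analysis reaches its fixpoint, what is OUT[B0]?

Answer: {a: ⊤, b: ⊤, c: 0, d: ⊤, e: 0, f: ⊤}

Trace:
Converged values:
  B0:  IN=(all ⊤)  OUT={c:0, e:0; rest ⊤}
  B1:  IN={c:0, e:0; rest ⊤}  OUT={c:0, e:0, f:0; rest ⊤}
  B2:  IN={c:0, e:0, f:0; rest ⊤}  OUT={c:0, e:0, f:-; rest ⊤}
  B3:  IN={c:0, e:0, f:-; rest ⊤}  OUT={c:0, d:+, e:0, f:-; rest ⊤}
  B4:  IN={c:0, d:+, e:0, f:-; rest ⊤}  OUT={a:+, c:0, d:+, e:-, f:-; rest ⊤}
  B5:  IN={a:+, c:0, d:+, e:-, f:-; rest ⊤}  OUT={a:+, c:0, d:+, f:-; rest ⊤}
  B6:  IN={a:+, c:0, d:+, f:-; rest ⊤}  OUT={a:+, c:0, f:0; rest ⊤}
  B7:  IN={a:+, c:0; rest ⊤}  OUT={a:+; rest ⊤}
  B8:  IN={a:+; rest ⊤}  OUT={a:+; rest ⊤}

Merge at B0 (entry node, so the boundary value (all ⊤) is joined with the incoming edge(s)): IN[B0] = (all ⊤) ⊔ OUT[B1] = {a: ⊤, b: ⊤, c: ⊤, d: ⊤, e: ⊤, f: ⊤}
Applying B0's transfer function to that IN value gives OUT[B0] (row B0 above).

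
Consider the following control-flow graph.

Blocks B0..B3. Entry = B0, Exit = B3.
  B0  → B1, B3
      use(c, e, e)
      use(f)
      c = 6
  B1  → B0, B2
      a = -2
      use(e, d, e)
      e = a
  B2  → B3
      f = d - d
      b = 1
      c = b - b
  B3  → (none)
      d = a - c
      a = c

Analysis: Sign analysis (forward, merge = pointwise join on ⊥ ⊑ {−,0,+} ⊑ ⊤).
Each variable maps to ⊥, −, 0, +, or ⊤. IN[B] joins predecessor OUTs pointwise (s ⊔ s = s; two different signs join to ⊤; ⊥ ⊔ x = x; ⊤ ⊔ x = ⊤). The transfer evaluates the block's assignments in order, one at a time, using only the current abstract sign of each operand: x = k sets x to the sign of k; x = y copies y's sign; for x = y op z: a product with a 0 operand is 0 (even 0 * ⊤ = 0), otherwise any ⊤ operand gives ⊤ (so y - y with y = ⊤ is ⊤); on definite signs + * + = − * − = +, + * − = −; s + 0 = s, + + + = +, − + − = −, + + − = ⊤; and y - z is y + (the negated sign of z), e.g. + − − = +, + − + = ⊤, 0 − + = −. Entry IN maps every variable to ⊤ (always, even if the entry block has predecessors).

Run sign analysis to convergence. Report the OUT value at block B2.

Answer: {a: -, b: +, c: ⊤, d: ⊤, e: -, f: ⊤}

Working:
Converged values:
  B0: | IN=(all ⊤) | OUT={c:+; rest ⊤}
  B1: | IN={c:+; rest ⊤} | OUT={a:-, c:+, e:-; rest ⊤}
  B2: | IN={a:-, c:+, e:-; rest ⊤} | OUT={a:-, b:+, e:-; rest ⊤}
  B3: | IN=(all ⊤) | OUT=(all ⊤)

Merge at B2: IN[B2] = OUT[B1] = {a: -, b: ⊤, c: +, d: ⊤, e: -, f: ⊤}
Applying B2's transfer function to that IN value gives OUT[B2] (row B2 above).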